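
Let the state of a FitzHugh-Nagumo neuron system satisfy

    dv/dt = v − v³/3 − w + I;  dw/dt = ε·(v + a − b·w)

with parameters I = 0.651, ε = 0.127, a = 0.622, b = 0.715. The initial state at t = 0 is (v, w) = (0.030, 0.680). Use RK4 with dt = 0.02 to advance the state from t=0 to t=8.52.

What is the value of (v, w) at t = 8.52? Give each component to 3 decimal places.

t=0.000: state=(0.030, 0.680)
step 1 (dt=0.02): k1=(0.001, 0.021), k2=(0.001, 0.021), k3=(0.001, 0.021), k4=(0.001, 0.021); state += dt/6·(k1+2k2+2k3+k4)
t=0.020: state=(0.030, 0.680)
t=0.040: state=(0.030, 0.681)
t=0.060: state=(0.030, 0.681)
continuing one RK4 step at a time; state shown every 25 steps (Δt=0.5):
t=0.500: state=(0.028, 0.690)
t=1.000: state=(0.017, 0.700)
t=1.500: state=(-0.006, 0.708)
t=2.000: state=(-0.048, 0.713)
t=2.500: state=(-0.120, 0.715)
t=3.000: state=(-0.238, 0.711)
t=3.500: state=(-0.421, 0.698)
t=4.000: state=(-0.683, 0.672)
t=4.500: state=(-1.001, 0.628)
t=5.000: state=(-1.292, 0.567)
t=5.500: state=(-1.476, 0.494)
t=6.000: state=(-1.552, 0.416)
t=6.500: state=(-1.562, 0.340)
t=7.000: state=(-1.540, 0.267)
t=7.500: state=(-1.504, 0.199)
t=8.000: state=(-1.460, 0.137)
t=8.500: state=(-1.413, 0.080)
t=8.520: state=(-1.411, 0.078)

(v, w) = (-1.411, 0.078)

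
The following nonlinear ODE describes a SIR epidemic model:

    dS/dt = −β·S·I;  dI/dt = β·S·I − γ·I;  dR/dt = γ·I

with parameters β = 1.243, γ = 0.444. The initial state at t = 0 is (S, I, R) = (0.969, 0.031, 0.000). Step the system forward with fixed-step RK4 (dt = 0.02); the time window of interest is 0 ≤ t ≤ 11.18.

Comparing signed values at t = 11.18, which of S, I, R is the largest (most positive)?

largest component: R

t=0.000: state=(0.969, 0.031, 0.000)
step 1 (dt=0.02): k1=(-0.037, 0.024, 0.014), k2=(-0.038, 0.024, 0.014), k3=(-0.038, 0.024, 0.014), k4=(-0.038, 0.024, 0.014); state += dt/6·(k1+2k2+2k3+k4)
t=0.020: state=(0.968, 0.031, 0.000)
t=0.040: state=(0.967, 0.032, 0.001)
t=0.060: state=(0.967, 0.032, 0.001)
continuing one RK4 step at a time; state shown every 25 steps (Δt=0.5):
t=0.500: state=(0.947, 0.045, 0.008)
t=1.000: state=(0.915, 0.064, 0.020)
t=1.500: state=(0.873, 0.090, 0.037)
t=2.000: state=(0.817, 0.122, 0.061)
t=2.500: state=(0.749, 0.159, 0.092)
t=3.000: state=(0.671, 0.198, 0.131)
t=3.500: state=(0.586, 0.234, 0.180)
t=4.000: state=(0.502, 0.263, 0.235)
t=4.500: state=(0.424, 0.281, 0.296)
t=5.000: state=(0.355, 0.286, 0.359)
t=5.500: state=(0.297, 0.281, 0.422)
t=6.000: state=(0.251, 0.266, 0.483)
t=6.500: state=(0.214, 0.246, 0.540)
t=7.000: state=(0.185, 0.223, 0.592)
t=7.500: state=(0.162, 0.199, 0.639)
t=8.000: state=(0.144, 0.175, 0.680)
t=8.500: state=(0.130, 0.153, 0.717)
t=9.000: state=(0.119, 0.132, 0.748)
t=9.500: state=(0.110, 0.114, 0.776)
t=10.000: state=(0.103, 0.097, 0.799)
t=10.500: state=(0.098, 0.083, 0.819)
t=11.000: state=(0.093, 0.071, 0.836)
t=11.180: state=(0.092, 0.067, 0.842)
compare at T: S=0.092, I=0.067, R=0.842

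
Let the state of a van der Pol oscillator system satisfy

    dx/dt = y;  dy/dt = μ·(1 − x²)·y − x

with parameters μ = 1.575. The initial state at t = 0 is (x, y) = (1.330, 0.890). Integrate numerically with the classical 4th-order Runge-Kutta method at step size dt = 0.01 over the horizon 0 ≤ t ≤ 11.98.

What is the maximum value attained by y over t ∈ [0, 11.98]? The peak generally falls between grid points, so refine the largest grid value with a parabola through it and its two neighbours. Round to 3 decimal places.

max y = 3.310

t=0.000: state=(1.330, 0.890)
step 1 (dt=0.01): k1=(0.890, -2.408), k2=(0.878, -2.414), k3=(0.878, -2.414), k4=(0.866, -2.419); state += dt/6·(k1+2k2+2k3+k4)
t=0.010: state=(1.339, 0.866)
t=0.020: state=(1.347, 0.842)
t=0.030: state=(1.356, 0.817)
continuing one RK4 step at a time; state shown every 50 steps (Δt=0.5):
t=0.500: state=(1.499, -0.106)
t=1.000: state=(1.324, -0.546)
t=1.500: state=(0.960, -0.944)
t=2.000: state=(0.295, -1.873)
t=2.500: state=(-1.054, -3.212)
t=3.000: state=(-1.979, -0.390)
t=3.500: state=(-1.923, 0.353)
t=4.000: state=(-1.709, 0.488)
t=4.500: state=(-1.432, 0.633)
t=5.000: state=(-1.052, 0.928)
t=5.500: state=(-0.424, 1.732)
t=6.000: state=(0.859, 3.306)
t=6.500: state=(1.963, 0.640)
t=7.000: state=(1.955, -0.325)
t=7.500: state=(1.751, -0.471)
t=8.000: state=(1.485, -0.603)
t=8.500: state=(1.129, -0.858)
t=9.000: state=(0.563, -1.524)
t=9.500: state=(-0.581, -3.160)
t=10.000: state=(-1.888, -1.123)
t=10.500: state=(-1.981, 0.274)
t=11.000: state=(-1.790, 0.452)
t=11.500: state=(-1.536, 0.575)
t=11.980: state=(-1.215, 0.785)
largest grid value and its neighbours: y(6.000)=3.30642, y(6.010)=3.30979, y(6.020)=3.30976
parabola through these three points peaks at t≈6.015 with y≈3.31020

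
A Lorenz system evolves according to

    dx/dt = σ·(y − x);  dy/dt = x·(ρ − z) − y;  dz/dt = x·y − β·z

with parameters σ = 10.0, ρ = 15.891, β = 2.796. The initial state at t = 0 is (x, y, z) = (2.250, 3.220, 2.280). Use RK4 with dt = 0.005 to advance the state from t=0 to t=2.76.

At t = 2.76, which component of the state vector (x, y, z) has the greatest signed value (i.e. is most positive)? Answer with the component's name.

t=0.000: state=(2.250, 3.220, 2.280)
step 1 (dt=0.005): k1=(9.700, 27.405, 0.870), k2=(10.143, 27.661, 1.098), k3=(10.138, 27.674, 1.101), k4=(10.577, 27.944, 1.336); state += dt/6·(k1+2k2+2k3+k4)
t=0.005: state=(2.301, 3.358, 2.286)
t=0.010: state=(2.356, 3.500, 2.293)
t=0.015: state=(2.415, 3.644, 2.304)
continuing one RK4 step at a time; state shown every 20 steps (Δt=0.1):
t=0.100: state=(4.068, 6.754, 3.083)
t=0.200: state=(7.676, 12.085, 7.265)
t=0.300: state=(11.694, 14.131, 17.619)
t=0.400: state=(10.569, 6.079, 24.042)
t=0.500: state=(5.262, 0.402, 20.098)
t=0.600: state=(1.826, -0.270, 15.171)
t=0.700: state=(0.596, -0.004, 11.456)
t=0.800: state=(0.302, 0.218, 8.665)
t=0.900: state=(0.325, 0.435, 6.560)
t=1.000: state=(0.514, 0.790, 4.982)
t=1.100: state=(0.918, 1.482, 3.837)
t=1.200: state=(1.734, 2.868, 3.150)
t=1.300: state=(3.363, 5.595, 3.317)
t=1.400: state=(6.395, 10.251, 5.921)
t=1.500: state=(10.520, 14.143, 14.080)
t=1.600: state=(11.459, 9.051, 23.021)
t=1.700: state=(6.961, 1.757, 21.540)
t=1.800: state=(2.850, 0.056, 16.554)
t=1.900: state=(1.131, 0.252, 12.532)
t=2.000: state=(0.710, 0.621, 9.507)
t=2.100: state=(0.817, 1.095, 7.243)
t=2.200: state=(1.269, 1.918, 5.611)
t=2.300: state=(2.203, 3.486, 4.648)
t=2.400: state=(3.998, 6.397, 4.848)
t=2.500: state=(7.098, 10.825, 7.917)
t=2.600: state=(10.647, 13.196, 15.975)
t=2.700: state=(10.540, 7.605, 22.542)
t=2.760: state=(8.150, 3.548, 21.902)
compare at T: x=8.150, y=3.548, z=21.902

largest component: z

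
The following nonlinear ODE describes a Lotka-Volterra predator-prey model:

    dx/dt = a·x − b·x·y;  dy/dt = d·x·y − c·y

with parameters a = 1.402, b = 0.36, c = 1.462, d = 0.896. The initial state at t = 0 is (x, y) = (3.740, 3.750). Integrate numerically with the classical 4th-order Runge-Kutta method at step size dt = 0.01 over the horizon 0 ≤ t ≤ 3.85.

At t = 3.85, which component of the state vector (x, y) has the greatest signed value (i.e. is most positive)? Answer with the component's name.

largest component: x

t=0.000: state=(3.740, 3.750)
step 1 (dt=0.01): k1=(0.194, 7.084), k2=(0.147, 7.154), k3=(0.146, 7.154), k4=(0.098, 7.224); state += dt/6·(k1+2k2+2k3+k4)
t=0.010: state=(3.741, 3.822)
t=0.020: state=(3.742, 3.894)
t=0.030: state=(3.741, 3.969)
continuing one RK4 step at a time; state shown every 20 steps (Δt=0.2):
t=0.200: state=(3.568, 5.423)
t=0.400: state=(2.984, 7.319)
t=0.600: state=(2.207, 8.702)
t=0.800: state=(1.531, 9.053)
t=1.000: state=(1.073, 8.507)
t=1.200: state=(0.797, 7.492)
t=1.400: state=(0.641, 6.352)
t=1.600: state=(0.559, 5.275)
t=1.800: state=(0.524, 4.336)
t=2.000: state=(0.522, 3.553)
t=2.200: state=(0.548, 2.918)
t=2.400: state=(0.599, 2.413)
t=2.600: state=(0.676, 2.019)
t=2.800: state=(0.783, 1.717)
t=3.000: state=(0.924, 1.492)
t=3.200: state=(1.105, 1.335)
t=3.400: state=(1.334, 1.239)
t=3.600: state=(1.617, 1.204)
t=3.800: state=(1.962, 1.237)
t=3.850: state=(2.057, 1.258)
compare at T: x=2.057, y=1.258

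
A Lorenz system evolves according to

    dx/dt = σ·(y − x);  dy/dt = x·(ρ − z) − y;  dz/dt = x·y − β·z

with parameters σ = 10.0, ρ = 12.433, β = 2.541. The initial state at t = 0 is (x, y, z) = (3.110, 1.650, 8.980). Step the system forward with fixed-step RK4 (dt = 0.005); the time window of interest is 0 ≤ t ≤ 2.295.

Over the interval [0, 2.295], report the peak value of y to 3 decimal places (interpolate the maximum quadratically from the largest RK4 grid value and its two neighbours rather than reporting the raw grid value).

max y = 8.650

t=0.000: state=(3.110, 1.650, 8.980)
step 1 (dt=0.005): k1=(-14.600, 9.089, -17.687), k2=(-14.008, 9.076, -17.565), k3=(-14.023, 9.080, -17.563), k4=(-13.445, 9.068, -17.441); state += dt/6·(k1+2k2+2k3+k4)
t=0.005: state=(3.040, 1.695, 8.892)
t=0.010: state=(2.975, 1.741, 8.806)
t=0.015: state=(2.916, 1.786, 8.720)
continuing one RK4 step at a time; state shown every 20 steps (Δt=0.1):
t=0.100: state=(2.524, 2.578, 7.465)
t=0.200: state=(2.966, 3.742, 6.544)
t=0.300: state=(4.028, 5.364, 6.482)
t=0.400: state=(5.589, 7.315, 7.758)
t=0.500: state=(7.236, 8.615, 10.674)
t=0.600: state=(7.926, 7.772, 13.994)
t=0.700: state=(6.941, 5.303, 15.213)
t=0.800: state=(5.153, 3.442, 14.067)
t=0.900: state=(3.791, 2.824, 12.090)
t=1.000: state=(3.207, 2.975, 10.241)
t=1.100: state=(3.264, 3.586, 8.862)
t=1.200: state=(3.815, 4.583, 8.142)
t=1.300: state=(4.770, 5.889, 8.309)
t=1.400: state=(5.959, 7.142, 9.581)
t=1.500: state=(6.926, 7.558, 11.725)
t=1.600: state=(7.044, 6.621, 13.575)
t=1.700: state=(6.199, 5.058, 13.954)
t=1.800: state=(5.038, 3.972, 13.016)
t=1.900: state=(4.207, 3.639, 11.605)
t=2.000: state=(3.908, 3.865, 10.317)
t=2.100: state=(4.090, 4.479, 9.459)
t=2.200: state=(4.649, 5.356, 9.232)
t=2.295: state=(5.400, 6.237, 9.729)
largest grid value and its neighbours: y(0.510)=8.64393, y(0.515)=8.64935, y(0.520)=8.64848
parabola through these three points peaks at t≈0.517 with y≈8.64976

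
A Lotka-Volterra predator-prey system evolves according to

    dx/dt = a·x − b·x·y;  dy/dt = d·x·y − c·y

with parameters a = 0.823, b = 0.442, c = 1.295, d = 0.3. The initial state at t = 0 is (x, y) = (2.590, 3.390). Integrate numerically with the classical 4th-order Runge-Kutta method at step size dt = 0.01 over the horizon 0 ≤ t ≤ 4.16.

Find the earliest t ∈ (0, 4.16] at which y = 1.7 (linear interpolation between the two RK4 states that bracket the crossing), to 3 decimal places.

t=0.000: state=(2.590, 3.390)
step 1 (dt=0.01): k1=(-1.749, -1.756), k2=(-1.733, -1.760), k3=(-1.733, -1.760), k4=(-1.718, -1.764); state += dt/6·(k1+2k2+2k3+k4)
t=0.010: state=(2.573, 3.372)
t=0.020: state=(2.556, 3.355)
t=0.030: state=(2.539, 3.337)
continuing one RK4 step at a time; state shown every 20 steps (Δt=0.2):
t=0.200: state=(2.299, 3.028)
t=0.400: state=(2.107, 2.666)
t=0.600: state=(1.993, 2.326)
t=0.800: state=(1.939, 2.020)
t=1.000: state=(1.936, 1.751)
t=1.040: state=(1.941, 1.702)
next step: t=1.050: state=(1.942, 1.689) — y has crossed 1.7
linear interpolation between t=1.040 (1.70156) and t=1.050 (1.68948) → t≈1.041

t = 1.041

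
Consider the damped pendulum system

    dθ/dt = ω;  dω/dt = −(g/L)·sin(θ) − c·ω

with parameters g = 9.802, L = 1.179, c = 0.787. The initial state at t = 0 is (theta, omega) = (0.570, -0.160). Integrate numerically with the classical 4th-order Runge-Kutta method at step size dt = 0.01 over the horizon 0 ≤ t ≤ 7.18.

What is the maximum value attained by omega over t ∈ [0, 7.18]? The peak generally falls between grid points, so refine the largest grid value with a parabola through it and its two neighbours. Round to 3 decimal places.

max omega = 0.864

t=0.000: state=(0.570, -0.160)
step 1 (dt=0.01): k1=(-0.160, -4.360), k2=(-0.182, -4.338), k3=(-0.182, -4.337), k4=(-0.203, -4.314); state += dt/6·(k1+2k2+2k3+k4)
t=0.010: state=(0.568, -0.203)
t=0.020: state=(0.566, -0.246)
t=0.030: state=(0.563, -0.289)
continuing one RK4 step at a time; state shown every 25 steps (Δt=0.25):
t=0.250: state=(0.410, -1.044)
t=0.500: state=(0.098, -1.332)
t=0.750: state=(-0.201, -0.973)
t=1.000: state=(-0.357, -0.248)
t=1.250: state=(-0.327, 0.455)
t=1.500: state=(-0.157, 0.835)
t=1.750: state=(0.053, 0.775)
t=2.000: state=(0.202, 0.377)
t=2.250: state=(0.234, -0.118)
t=2.500: state=(0.155, -0.472)
t=2.750: state=(0.021, -0.552)
t=3.000: state=(-0.099, -0.369)
t=3.250: state=(-0.153, -0.052)
t=3.500: state=(-0.128, 0.231)
t=3.750: state=(-0.050, 0.360)
t=4.000: state=(0.036, 0.304)
t=4.250: state=(0.091, 0.120)
t=4.500: state=(0.095, -0.084)
t=4.750: state=(0.055, -0.215)
t=5.000: state=(-0.002, -0.225)
t=5.250: state=(-0.048, -0.132)
t=5.500: state=(-0.065, 0.004)
t=5.750: state=(-0.049, 0.114)
t=6.000: state=(-0.014, 0.153)
t=6.250: state=(0.021, 0.116)
t=6.500: state=(0.040, 0.033)
t=6.750: state=(0.038, -0.050)
t=7.000: state=(0.019, -0.095)
t=7.180: state=(0.001, -0.096)
largest grid value and its neighbours: omega(1.580)=0.86350, omega(1.590)=0.86373, omega(1.600)=0.86325
parabola through these three points peaks at t≈1.588 with omega≈0.86374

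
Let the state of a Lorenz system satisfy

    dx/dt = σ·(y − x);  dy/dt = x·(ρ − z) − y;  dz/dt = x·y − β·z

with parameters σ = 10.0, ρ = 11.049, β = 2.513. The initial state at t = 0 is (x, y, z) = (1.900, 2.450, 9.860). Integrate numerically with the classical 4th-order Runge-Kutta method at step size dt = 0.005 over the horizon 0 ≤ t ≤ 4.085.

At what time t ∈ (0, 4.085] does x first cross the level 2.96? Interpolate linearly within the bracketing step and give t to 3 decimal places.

t=0.000: state=(1.900, 2.450, 9.860)
step 1 (dt=0.005): k1=(5.500, -0.191, -20.123), k2=(5.358, -0.078, -19.964), k3=(5.364, -0.079, -19.965), k4=(5.228, 0.034, -19.807); state += dt/6·(k1+2k2+2k3+k4)
t=0.005: state=(1.927, 2.450, 9.760)
t=0.010: state=(1.952, 2.450, 9.662)
t=0.015: state=(1.977, 2.452, 9.565)
continuing one RK4 step at a time; state shown every 40 steps (Δt=0.2):
t=0.200: state=(2.718, 3.241, 6.982)
t=0.240: state=(2.949, 3.583, 6.682)
next step: t=0.245: state=(2.981, 3.630, 6.652) — x has crossed 2.96
linear interpolation between t=0.240 (2.94902) and t=0.245 (2.98111) → t≈0.242

t = 0.242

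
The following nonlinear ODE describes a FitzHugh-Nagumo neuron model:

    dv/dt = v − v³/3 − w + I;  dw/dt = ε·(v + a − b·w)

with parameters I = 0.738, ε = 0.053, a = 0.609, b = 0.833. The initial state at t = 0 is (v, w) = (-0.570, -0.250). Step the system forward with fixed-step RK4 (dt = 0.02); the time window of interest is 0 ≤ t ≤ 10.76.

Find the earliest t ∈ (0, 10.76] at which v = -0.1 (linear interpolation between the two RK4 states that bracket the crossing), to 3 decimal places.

t=0.000: state=(-0.570, -0.250)
step 1 (dt=0.02): k1=(0.480, 0.013), k2=(0.483, 0.013), k3=(0.483, 0.013), k4=(0.486, 0.014); state += dt/6·(k1+2k2+2k3+k4)
t=0.020: state=(-0.560, -0.250)
t=0.040: state=(-0.551, -0.249)
t=0.060: state=(-0.541, -0.249)
continuing one RK4 step at a time; state shown every 25 steps (Δt=0.5):
t=0.500: state=(-0.280, -0.240)
t=0.720: state=(-0.109, -0.233)
next step: t=0.740: state=(-0.091, -0.232) — v has crossed -0.1
linear interpolation between t=0.720 (-0.10860) and t=0.740 (-0.09118) → t≈0.730

t = 0.730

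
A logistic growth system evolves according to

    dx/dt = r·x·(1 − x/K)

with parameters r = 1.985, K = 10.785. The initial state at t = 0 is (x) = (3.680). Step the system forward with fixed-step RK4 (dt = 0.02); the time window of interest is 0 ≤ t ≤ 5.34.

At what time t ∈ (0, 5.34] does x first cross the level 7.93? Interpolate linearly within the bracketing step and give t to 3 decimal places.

t=0.000: state=(3.680)
step 1 (dt=0.02): k1=(4.812), k2=(4.842), k3=(4.842), k4=(4.872); state += dt/6·(k1+2k2+2k3+k4)
t=0.020: state=(3.777)
t=0.040: state=(3.875)
t=0.060: state=(3.974)
continuing one RK4 step at a time; state shown every 10 steps (Δt=0.2):
t=0.200: state=(4.693)
t=0.400: state=(5.759)
t=0.600: state=(6.797)
t=0.800: state=(7.734)
t=0.840: state=(7.905)
next step: t=0.860: state=(7.988) — x has crossed 7.93
linear interpolation between t=0.840 (7.90460) and t=0.860 (7.98763) → t≈0.846

t = 0.846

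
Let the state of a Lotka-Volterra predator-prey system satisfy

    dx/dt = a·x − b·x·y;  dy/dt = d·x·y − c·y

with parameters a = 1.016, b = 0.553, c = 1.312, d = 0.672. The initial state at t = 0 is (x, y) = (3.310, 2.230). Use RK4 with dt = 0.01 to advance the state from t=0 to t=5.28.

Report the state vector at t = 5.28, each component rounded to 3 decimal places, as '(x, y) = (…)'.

(x, y) = (3.348, 1.594)

t=0.000: state=(3.310, 2.230)
step 1 (dt=0.01): k1=(-0.719, 2.034), k2=(-0.737, 2.038), k3=(-0.737, 2.038), k4=(-0.755, 2.042); state += dt/6·(k1+2k2+2k3+k4)
t=0.010: state=(3.303, 2.250)
t=0.020: state=(3.295, 2.271)
t=0.030: state=(3.287, 2.291)
continuing one RK4 step at a time; state shown every 20 steps (Δt=0.2):
t=0.200: state=(3.098, 2.642)
t=0.400: state=(2.774, 3.019)
t=0.600: state=(2.395, 3.287)
t=0.800: state=(2.024, 3.401)
t=1.000: state=(1.704, 3.359)
t=1.200: state=(1.452, 3.192)
t=1.400: state=(1.267, 2.945)
t=1.600: state=(1.138, 2.661)
t=1.800: state=(1.056, 2.371)
t=2.000: state=(1.011, 2.095)
t=2.200: state=(0.996, 1.844)
t=2.400: state=(1.008, 1.622)
t=2.600: state=(1.044, 1.432)
t=2.800: state=(1.102, 1.272)
t=3.000: state=(1.182, 1.140)
t=3.200: state=(1.284, 1.035)
t=3.400: state=(1.410, 0.954)
t=3.600: state=(1.560, 0.895)
t=3.800: state=(1.735, 0.859)
t=4.000: state=(1.935, 0.846)
t=4.200: state=(2.158, 0.856)
t=4.400: state=(2.401, 0.895)
t=4.600: state=(2.656, 0.966)
t=4.800: state=(2.907, 1.081)
t=5.000: state=(3.133, 1.248)
t=5.200: state=(3.304, 1.481)
t=5.280: state=(3.348, 1.594)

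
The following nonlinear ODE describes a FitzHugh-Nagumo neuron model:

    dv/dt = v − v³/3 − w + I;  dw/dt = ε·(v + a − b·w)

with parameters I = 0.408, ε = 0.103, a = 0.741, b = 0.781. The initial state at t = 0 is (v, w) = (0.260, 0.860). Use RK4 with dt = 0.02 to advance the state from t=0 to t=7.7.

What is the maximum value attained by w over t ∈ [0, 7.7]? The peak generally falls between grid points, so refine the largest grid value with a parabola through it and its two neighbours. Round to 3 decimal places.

max w = 0.878

t=0.000: state=(0.260, 0.860)
step 1 (dt=0.02): k1=(-0.198, 0.034), k2=(-0.200, 0.034), k3=(-0.200, 0.034), k4=(-0.202, 0.033); state += dt/6·(k1+2k2+2k3+k4)
t=0.020: state=(0.256, 0.861)
t=0.040: state=(0.252, 0.861)
t=0.060: state=(0.248, 0.862)
continuing one RK4 step at a time; state shown every 25 steps (Δt=0.5):
t=0.500: state=(0.129, 0.874)
t=1.000: state=(-0.091, 0.878)
t=1.500: state=(-0.449, 0.868)
t=2.000: state=(-0.955, 0.836)
t=2.500: state=(-1.451, 0.779)
t=3.000: state=(-1.724, 0.704)
t=3.500: state=(-1.806, 0.624)
t=4.000: state=(-1.810, 0.546)
t=4.500: state=(-1.788, 0.471)
t=5.000: state=(-1.758, 0.400)
t=5.500: state=(-1.727, 0.334)
t=6.000: state=(-1.695, 0.272)
t=6.500: state=(-1.663, 0.214)
t=7.000: state=(-1.631, 0.159)
t=7.500: state=(-1.599, 0.109)
t=7.700: state=(-1.587, 0.090)
largest grid value and its neighbours: w(0.920)=0.87805, w(0.940)=0.87805, w(0.960)=0.87803
parabola through these three points peaks at t≈0.933 with w≈0.87805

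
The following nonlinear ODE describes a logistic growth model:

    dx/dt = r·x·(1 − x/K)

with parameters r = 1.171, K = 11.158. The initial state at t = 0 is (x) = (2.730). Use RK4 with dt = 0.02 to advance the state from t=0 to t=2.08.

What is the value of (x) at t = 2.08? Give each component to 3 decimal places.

t=0.000: state=(2.730)
step 1 (dt=0.02): k1=(2.415), k2=(2.429), k3=(2.429), k4=(2.443); state += dt/6·(k1+2k2+2k3+k4)
t=0.020: state=(2.779)
t=0.040: state=(2.828)
t=0.060: state=(2.877)
continuing one RK4 step at a time; state shown every 5 steps (Δt=0.1):
t=0.100: state=(2.979)
t=0.200: state=(3.241)
t=0.300: state=(3.517)
t=0.400: state=(3.805)
t=0.500: state=(4.104)
t=0.600: state=(4.412)
t=0.700: state=(4.728)
t=0.800: state=(5.049)
t=0.900: state=(5.374)
t=1.000: state=(5.701)
t=1.100: state=(6.027)
t=1.200: state=(6.349)
t=1.300: state=(6.667)
t=1.400: state=(6.977)
t=1.500: state=(7.279)
t=1.600: state=(7.569)
t=1.700: state=(7.848)
t=1.800: state=(8.114)
t=1.900: state=(8.366)
t=2.000: state=(8.604)
t=2.080: state=(8.784)

(x) = (8.784)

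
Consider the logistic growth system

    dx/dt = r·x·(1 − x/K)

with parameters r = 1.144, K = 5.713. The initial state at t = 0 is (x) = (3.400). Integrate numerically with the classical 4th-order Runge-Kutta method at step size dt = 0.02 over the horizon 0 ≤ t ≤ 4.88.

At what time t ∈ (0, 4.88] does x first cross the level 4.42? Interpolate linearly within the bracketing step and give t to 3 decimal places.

t = 0.738

t=0.000: state=(3.400)
step 1 (dt=0.02): k1=(1.575), k2=(1.571), k3=(1.571), k4=(1.568); state += dt/6·(k1+2k2+2k3+k4)
t=0.020: state=(3.431)
t=0.040: state=(3.463)
t=0.060: state=(3.494)
continuing one RK4 step at a time; state shown every 10 steps (Δt=0.2):
t=0.200: state=(3.707)
t=0.400: state=(3.994)
t=0.600: state=(4.256)
t=0.720: state=(4.400)
next step: t=0.740: state=(4.423) — x has crossed 4.42
linear interpolation between t=0.720 (4.39962) and t=0.740 (4.42261) → t≈0.738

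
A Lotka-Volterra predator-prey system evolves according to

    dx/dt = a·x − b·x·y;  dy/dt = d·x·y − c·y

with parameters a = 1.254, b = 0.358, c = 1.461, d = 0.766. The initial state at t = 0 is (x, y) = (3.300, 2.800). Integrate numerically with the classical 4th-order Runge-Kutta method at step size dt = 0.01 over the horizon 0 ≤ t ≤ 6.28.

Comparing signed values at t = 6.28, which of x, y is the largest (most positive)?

largest component: y

t=0.000: state=(3.300, 2.800)
step 1 (dt=0.01): k1=(0.830, 2.987), k2=(0.814, 3.012), k3=(0.813, 3.012), k4=(0.797, 3.037); state += dt/6·(k1+2k2+2k3+k4)
t=0.010: state=(3.308, 2.830)
t=0.020: state=(3.316, 2.861)
t=0.030: state=(3.323, 2.892)
continuing one RK4 step at a time; state shown every 25 steps (Δt=0.25):
t=0.250: state=(3.383, 3.701)
t=0.500: state=(3.162, 4.831)
t=0.750: state=(2.673, 5.881)
t=1.000: state=(2.097, 6.442)
t=1.250: state=(1.610, 6.362)
t=1.500: state=(1.275, 5.807)
t=1.750: state=(1.073, 5.037)
t=2.000: state=(0.969, 4.245)
t=2.250: state=(0.937, 3.533)
t=2.500: state=(0.961, 2.938)
t=2.750: state=(1.033, 2.466)
t=3.000: state=(1.153, 2.108)
t=3.250: state=(1.322, 1.853)
t=3.500: state=(1.545, 1.691)
t=3.750: state=(1.824, 1.618)
t=4.000: state=(2.158, 1.643)
t=4.250: state=(2.535, 1.786)
t=4.500: state=(2.920, 2.091)
t=4.750: state=(3.242, 2.622)
t=5.000: state=(3.388, 3.447)
t=5.250: state=(3.247, 4.539)
t=5.500: state=(2.812, 5.650)
t=5.750: state=(2.238, 6.363)
t=6.000: state=(1.719, 6.437)
t=6.250: state=(1.345, 5.976)
t=6.280: state=(1.310, 5.897)
compare at T: x=1.310, y=5.897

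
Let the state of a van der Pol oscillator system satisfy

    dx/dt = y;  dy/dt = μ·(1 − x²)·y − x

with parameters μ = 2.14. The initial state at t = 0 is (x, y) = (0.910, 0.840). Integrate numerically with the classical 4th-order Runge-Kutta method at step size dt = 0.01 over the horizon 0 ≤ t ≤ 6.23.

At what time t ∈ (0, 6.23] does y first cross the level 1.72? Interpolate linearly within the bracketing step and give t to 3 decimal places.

t = 5.714

t=0.000: state=(0.910, 0.840)
step 1 (dt=0.01): k1=(0.840, -0.601), k2=(0.837, -0.620), k3=(0.837, -0.620), k4=(0.834, -0.639); state += dt/6·(k1+2k2+2k3+k4)
t=0.010: state=(0.918, 0.834)
t=0.020: state=(0.927, 0.827)
t=0.030: state=(0.935, 0.820)
continuing one RK4 step at a time; state shown every 25 steps (Δt=0.25):
t=0.250: state=(1.092, 0.586)
t=0.500: state=(1.195, 0.231)
t=0.750: state=(1.211, -0.087)
t=1.000: state=(1.157, -0.338)
t=1.250: state=(1.045, -0.563)
t=1.500: state=(0.872, -0.833)
t=1.750: state=(0.615, -1.264)
t=2.000: state=(0.208, -2.083)
t=2.250: state=(-0.477, -3.438)
t=2.500: state=(-1.394, -3.311)
t=2.750: state=(-1.915, -0.923)
t=3.000: state=(-1.995, 0.053)
t=3.250: state=(-1.949, 0.263)
t=3.500: state=(-1.875, 0.321)
t=3.750: state=(-1.790, 0.353)
t=4.000: state=(-1.698, 0.386)
t=4.250: state=(-1.597, 0.426)
t=4.500: state=(-1.484, 0.480)
t=4.750: state=(-1.355, 0.555)
t=5.000: state=(-1.204, 0.668)
t=5.250: state=(-1.016, 0.852)
t=5.500: state=(-0.766, 1.184)
t=5.710: state=(-0.468, 1.706)
next step: t=5.720: state=(-0.450, 1.740) — y has crossed 1.72
linear interpolation between t=5.710 (1.70614) and t=5.720 (1.73983) → t≈5.714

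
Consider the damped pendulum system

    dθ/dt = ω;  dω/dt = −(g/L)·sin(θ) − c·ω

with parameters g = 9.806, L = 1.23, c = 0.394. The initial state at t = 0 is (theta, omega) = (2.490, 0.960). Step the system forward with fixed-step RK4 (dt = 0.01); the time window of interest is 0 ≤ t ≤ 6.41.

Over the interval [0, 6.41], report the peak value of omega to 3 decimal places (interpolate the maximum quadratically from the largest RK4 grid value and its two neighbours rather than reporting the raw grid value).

t=0.000: state=(2.490, 0.960)
step 1 (dt=0.01): k1=(0.960, -5.213), k2=(0.934, -5.172), k3=(0.934, -5.173), k4=(0.908, -5.133); state += dt/6·(k1+2k2+2k3+k4)
t=0.010: state=(2.499, 0.908)
t=0.020: state=(2.508, 0.857)
t=0.030: state=(2.516, 0.807)
continuing one RK4 step at a time; state shown every 25 steps (Δt=0.25):
t=0.250: state=(2.583, -0.171)
t=0.500: state=(2.407, -1.264)
t=0.750: state=(1.923, -2.676)
t=1.000: state=(1.051, -4.259)
t=1.250: state=(-0.108, -4.673)
t=1.500: state=(-1.113, -3.130)
t=1.750: state=(-1.627, -0.981)
t=2.000: state=(-1.620, 1.000)
t=2.250: state=(-1.143, 2.763)
t=2.500: state=(-0.302, 3.741)
t=2.750: state=(0.587, 3.091)
t=3.000: state=(1.149, 1.322)
t=3.250: state=(1.238, -0.593)
t=3.500: state=(0.877, -2.209)
t=3.750: state=(0.204, -2.977)
t=4.000: state=(-0.495, -2.394)
t=4.250: state=(-0.917, -0.898)
t=4.500: state=(-0.933, 0.740)
t=4.750: state=(-0.578, 1.997)
t=5.000: state=(-0.010, 2.358)
t=5.250: state=(0.509, 1.638)
t=5.500: state=(0.759, 0.319)
t=5.750: state=(0.669, -0.991)
t=6.000: state=(0.305, -1.805)
t=6.250: state=(-0.160, -1.762)
t=6.410: state=(-0.409, -1.299)
largest grid value and its neighbours: omega(2.520)=3.75310, omega(2.530)=3.75479, omega(2.540)=3.75354
parabola through these three points peaks at t≈2.531 with omega≈3.75480

max omega = 3.755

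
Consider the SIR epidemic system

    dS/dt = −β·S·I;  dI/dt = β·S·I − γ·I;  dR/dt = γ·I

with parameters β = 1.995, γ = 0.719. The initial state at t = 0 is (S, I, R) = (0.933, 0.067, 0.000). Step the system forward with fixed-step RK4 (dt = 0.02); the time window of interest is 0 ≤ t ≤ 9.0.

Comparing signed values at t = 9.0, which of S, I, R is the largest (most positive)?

t=0.000: state=(0.933, 0.067, 0.000)
step 1 (dt=0.02): k1=(-0.125, 0.077, 0.048), k2=(-0.126, 0.077, 0.049), k3=(-0.126, 0.077, 0.049), k4=(-0.127, 0.078, 0.049); state += dt/6·(k1+2k2+2k3+k4)
t=0.020: state=(0.930, 0.069, 0.001)
t=0.040: state=(0.928, 0.070, 0.002)
t=0.060: state=(0.925, 0.072, 0.003)
continuing one RK4 step at a time; state shown every 25 steps (Δt=0.5):
t=0.500: state=(0.854, 0.114, 0.032)
t=1.000: state=(0.739, 0.177, 0.084)
t=1.500: state=(0.599, 0.241, 0.160)
t=2.000: state=(0.460, 0.285, 0.255)
t=2.500: state=(0.343, 0.296, 0.361)
t=3.000: state=(0.257, 0.278, 0.465)
t=3.500: state=(0.198, 0.243, 0.559)
t=4.000: state=(0.158, 0.203, 0.639)
t=4.500: state=(0.132, 0.163, 0.705)
t=5.000: state=(0.114, 0.129, 0.757)
t=5.500: state=(0.102, 0.100, 0.798)
t=6.000: state=(0.093, 0.077, 0.830)
t=6.500: state=(0.087, 0.059, 0.854)
t=7.000: state=(0.083, 0.045, 0.872)
t=7.500: state=(0.080, 0.034, 0.886)
t=8.000: state=(0.077, 0.026, 0.897)
t=8.500: state=(0.076, 0.019, 0.905)
t=9.000: state=(0.074, 0.014, 0.911)
compare at T: S=0.074, I=0.014, R=0.911

largest component: R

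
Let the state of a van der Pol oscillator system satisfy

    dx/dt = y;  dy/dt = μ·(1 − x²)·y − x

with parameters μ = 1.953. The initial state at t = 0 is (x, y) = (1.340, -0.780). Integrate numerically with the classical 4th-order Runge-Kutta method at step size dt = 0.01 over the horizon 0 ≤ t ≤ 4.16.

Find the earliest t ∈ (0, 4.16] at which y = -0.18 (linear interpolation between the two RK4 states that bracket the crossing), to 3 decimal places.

t = 1.838

t=0.000: state=(1.340, -0.780)
step 1 (dt=0.01): k1=(-0.780, -0.128), k2=(-0.781, -0.139), k3=(-0.781, -0.139), k4=(-0.781, -0.150); state += dt/6·(k1+2k2+2k3+k4)
t=0.010: state=(1.332, -0.781)
t=0.020: state=(1.324, -0.783)
t=0.030: state=(1.317, -0.785)
continuing one RK4 step at a time; state shown every 20 steps (Δt=0.2):
t=0.200: state=(1.179, -0.847)
t=0.400: state=(0.996, -0.999)
t=0.600: state=(0.771, -1.271)
t=0.800: state=(0.474, -1.748)
t=1.000: state=(0.049, -2.563)
t=1.200: state=(-0.570, -3.603)
t=1.400: state=(-1.317, -3.507)
t=1.600: state=(-1.841, -1.633)
t=1.800: state=(-2.016, -0.311)
t=1.830: state=(-2.024, -0.205)
next step: t=1.840: state=(-2.026, -0.173) — y has crossed -0.18
linear interpolation between t=1.830 (-0.20451) and t=1.840 (-0.17285) → t≈1.838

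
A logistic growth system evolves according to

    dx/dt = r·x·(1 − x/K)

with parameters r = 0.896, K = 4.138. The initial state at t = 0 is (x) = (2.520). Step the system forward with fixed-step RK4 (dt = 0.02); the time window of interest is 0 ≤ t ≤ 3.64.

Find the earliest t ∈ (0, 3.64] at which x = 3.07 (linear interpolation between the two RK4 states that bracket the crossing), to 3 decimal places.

t = 0.684

t=0.000: state=(2.520)
step 1 (dt=0.02): k1=(0.883), k2=(0.881), k3=(0.881), k4=(0.879); state += dt/6·(k1+2k2+2k3+k4)
t=0.020: state=(2.538)
t=0.040: state=(2.555)
t=0.060: state=(2.573)
continuing one RK4 step at a time; state shown every 10 steps (Δt=0.2):
t=0.200: state=(2.693)
t=0.400: state=(2.856)
t=0.600: state=(3.009)
t=0.680: state=(3.067)
next step: t=0.700: state=(3.081) — x has crossed 3.07
linear interpolation between t=0.680 (3.06719) and t=0.700 (3.08135) → t≈0.684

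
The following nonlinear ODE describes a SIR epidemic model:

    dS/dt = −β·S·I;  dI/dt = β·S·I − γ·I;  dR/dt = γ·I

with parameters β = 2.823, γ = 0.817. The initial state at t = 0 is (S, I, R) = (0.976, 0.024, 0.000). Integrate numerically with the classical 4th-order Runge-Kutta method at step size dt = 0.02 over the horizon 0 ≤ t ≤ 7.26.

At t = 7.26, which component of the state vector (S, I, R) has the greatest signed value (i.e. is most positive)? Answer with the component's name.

t=0.000: state=(0.976, 0.024, 0.000)
step 1 (dt=0.02): k1=(-0.066, 0.047, 0.020), k2=(-0.067, 0.047, 0.020), k3=(-0.067, 0.047, 0.020), k4=(-0.069, 0.048, 0.020); state += dt/6·(k1+2k2+2k3+k4)
t=0.020: state=(0.975, 0.025, 0.000)
t=0.040: state=(0.973, 0.026, 0.001)
t=0.060: state=(0.972, 0.027, 0.001)
continuing one RK4 step at a time; state shown every 25 steps (Δt=0.5):
t=0.500: state=(0.922, 0.061, 0.016)
t=1.000: state=(0.805, 0.139, 0.056)
t=1.500: state=(0.612, 0.253, 0.135)
t=2.000: state=(0.399, 0.342, 0.259)
t=2.500: state=(0.242, 0.354, 0.404)
t=3.000: state=(0.151, 0.309, 0.541)
t=3.500: state=(0.102, 0.244, 0.654)
t=4.000: state=(0.075, 0.184, 0.741)
t=4.500: state=(0.060, 0.134, 0.805)
t=5.000: state=(0.051, 0.097, 0.852)
t=5.500: state=(0.046, 0.069, 0.886)
t=6.000: state=(0.042, 0.049, 0.909)
t=6.500: state=(0.040, 0.034, 0.926)
t=7.000: state=(0.038, 0.024, 0.938)
t=7.260: state=(0.038, 0.020, 0.942)
compare at T: S=0.038, I=0.020, R=0.942

largest component: R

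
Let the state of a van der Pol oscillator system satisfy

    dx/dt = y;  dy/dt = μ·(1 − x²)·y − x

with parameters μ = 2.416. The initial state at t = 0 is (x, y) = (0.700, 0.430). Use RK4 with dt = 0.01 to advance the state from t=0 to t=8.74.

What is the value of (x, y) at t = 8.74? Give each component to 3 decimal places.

t=0.000: state=(0.700, 0.430)
step 1 (dt=0.01): k1=(0.430, -0.170), k2=(0.429, -0.176), k3=(0.429, -0.177), k4=(0.428, -0.183); state += dt/6·(k1+2k2+2k3+k4)
t=0.010: state=(0.704, 0.428)
t=0.020: state=(0.709, 0.426)
t=0.030: state=(0.713, 0.424)
continuing one RK4 step at a time; state shown every 50 steps (Δt=0.5):
t=0.500: state=(0.867, 0.188)
t=1.000: state=(0.854, -0.260)
t=1.500: state=(0.571, -0.963)
t=2.000: state=(-0.342, -3.087)
t=2.500: state=(-1.837, -1.145)
t=3.000: state=(-1.907, 0.239)
t=3.500: state=(-1.761, 0.325)
t=4.000: state=(-1.584, 0.390)
t=4.500: state=(-1.364, 0.504)
t=5.000: state=(-1.057, 0.764)
t=5.500: state=(-0.503, 1.661)
t=6.000: state=(1.009, 4.322)
t=6.500: state=(2.020, 0.091)
t=7.000: state=(1.931, -0.274)
t=7.500: state=(1.782, -0.321)
t=8.000: state=(1.607, -0.381)
t=8.500: state=(1.394, -0.485)
t=8.740: state=(1.268, -0.570)

(x, y) = (1.268, -0.570)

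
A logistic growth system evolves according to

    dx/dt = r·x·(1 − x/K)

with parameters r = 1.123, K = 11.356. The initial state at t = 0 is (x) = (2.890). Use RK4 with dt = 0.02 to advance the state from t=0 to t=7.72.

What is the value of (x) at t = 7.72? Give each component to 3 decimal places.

t=0.000: state=(2.890)
step 1 (dt=0.02): k1=(2.420), k2=(2.433), k3=(2.433), k4=(2.446); state += dt/6·(k1+2k2+2k3+k4)
t=0.020: state=(2.939)
t=0.040: state=(2.988)
t=0.060: state=(3.038)
continuing one RK4 step at a time; state shown every 25 steps (Δt=0.5):
t=0.500: state=(4.252)
t=1.000: state=(5.815)
t=1.500: state=(7.357)
t=2.000: state=(8.669)
t=2.500: state=(9.650)
t=3.000: state=(10.316)
t=3.500: state=(10.738)
t=4.000: state=(10.995)
t=4.500: state=(11.147)
t=5.000: state=(11.236)
t=5.500: state=(11.287)
t=6.000: state=(11.317)
t=6.500: state=(11.334)
t=7.000: state=(11.343)
t=7.500: state=(11.349)
t=7.720: state=(11.350)

(x) = (11.350)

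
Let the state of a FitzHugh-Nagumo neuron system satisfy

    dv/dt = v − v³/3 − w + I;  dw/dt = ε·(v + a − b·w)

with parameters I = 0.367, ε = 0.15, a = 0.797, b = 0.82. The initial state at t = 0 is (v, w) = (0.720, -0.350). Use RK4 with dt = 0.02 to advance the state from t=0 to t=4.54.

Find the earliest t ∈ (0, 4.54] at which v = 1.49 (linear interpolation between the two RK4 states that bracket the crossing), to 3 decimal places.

t = 0.635

t=0.000: state=(0.720, -0.350)
step 1 (dt=0.02): k1=(1.313, 0.271), k2=(1.316, 0.272), k3=(1.316, 0.272), k4=(1.319, 0.274); state += dt/6·(k1+2k2+2k3+k4)
t=0.020: state=(0.746, -0.345)
t=0.040: state=(0.773, -0.339)
t=0.060: state=(0.799, -0.333)
continuing one RK4 step at a time; state shown every 10 steps (Δt=0.2):
t=0.200: state=(0.986, -0.293)
t=0.400: state=(1.241, -0.229)
t=0.600: state=(1.458, -0.159)
t=0.620: state=(1.476, -0.152)
next step: t=0.640: state=(1.495, -0.145) — v has crossed 1.49
linear interpolation between t=0.620 (1.47636) and t=0.640 (1.49453) → t≈0.635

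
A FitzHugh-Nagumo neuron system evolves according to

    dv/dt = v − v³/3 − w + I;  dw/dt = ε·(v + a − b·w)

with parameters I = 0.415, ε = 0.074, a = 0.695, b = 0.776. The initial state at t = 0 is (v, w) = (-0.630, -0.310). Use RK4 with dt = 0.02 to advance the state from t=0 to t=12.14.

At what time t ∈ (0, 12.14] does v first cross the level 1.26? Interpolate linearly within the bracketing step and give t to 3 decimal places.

t=0.000: state=(-0.630, -0.310)
step 1 (dt=0.02): k1=(0.178, 0.023), k2=(0.179, 0.023), k3=(0.179, 0.023), k4=(0.180, 0.023); state += dt/6·(k1+2k2+2k3+k4)
t=0.020: state=(-0.626, -0.310)
t=0.040: state=(-0.623, -0.309)
t=0.060: state=(-0.619, -0.309)
continuing one RK4 step at a time; state shown every 25 steps (Δt=0.5):
t=0.500: state=(-0.528, -0.297)
t=1.000: state=(-0.391, -0.280)
t=1.500: state=(-0.193, -0.258)
t=2.000: state=(0.110, -0.227)
t=2.500: state=(0.575, -0.183)
t=3.000: state=(1.172, -0.121)
t=3.060: state=(1.241, -0.112)
next step: t=3.080: state=(1.263, -0.109) — v has crossed 1.26
linear interpolation between t=3.060 (1.24093) and t=3.080 (1.26340) → t≈3.077

t = 3.077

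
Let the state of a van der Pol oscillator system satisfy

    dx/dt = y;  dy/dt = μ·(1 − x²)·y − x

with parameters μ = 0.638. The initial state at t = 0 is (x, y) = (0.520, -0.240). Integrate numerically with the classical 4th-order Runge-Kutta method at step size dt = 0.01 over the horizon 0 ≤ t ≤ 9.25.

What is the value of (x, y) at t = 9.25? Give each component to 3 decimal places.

(x, y) = (-1.684, 0.765)

t=0.000: state=(0.520, -0.240)
step 1 (dt=0.01): k1=(-0.240, -0.632), k2=(-0.243, -0.632), k3=(-0.243, -0.632), k4=(-0.246, -0.633); state += dt/6·(k1+2k2+2k3+k4)
t=0.010: state=(0.518, -0.246)
t=0.020: state=(0.515, -0.253)
t=0.030: state=(0.513, -0.259)
continuing one RK4 step at a time; state shown every 50 steps (Δt=0.5):
t=0.500: state=(0.320, -0.561)
t=1.000: state=(-0.038, -0.859)
t=1.500: state=(-0.514, -0.999)
t=2.000: state=(-0.970, -0.749)
t=2.500: state=(-1.205, -0.164)
t=3.000: state=(-1.137, 0.417)
t=3.500: state=(-0.801, 0.923)
t=4.000: state=(-0.208, 1.458)
t=4.500: state=(0.638, 1.841)
t=5.000: state=(1.457, 1.225)
t=5.500: state=(1.770, 0.072)
t=6.000: state=(1.618, -0.607)
t=6.500: state=(1.200, -1.055)
t=7.000: state=(0.548, -1.586)
t=7.500: state=(-0.406, -2.194)
t=8.000: state=(-1.466, -1.737)
t=8.500: state=(-1.952, -0.249)
t=9.000: state=(-1.849, 0.546)
t=9.250: state=(-1.684, 0.765)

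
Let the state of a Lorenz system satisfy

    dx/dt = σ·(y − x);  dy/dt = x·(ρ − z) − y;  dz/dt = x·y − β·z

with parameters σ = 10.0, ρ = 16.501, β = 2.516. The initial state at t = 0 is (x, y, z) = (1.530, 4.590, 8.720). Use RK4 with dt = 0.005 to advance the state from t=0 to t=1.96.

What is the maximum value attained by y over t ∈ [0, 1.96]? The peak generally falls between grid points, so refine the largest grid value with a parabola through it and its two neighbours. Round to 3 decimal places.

max y = 11.423

t=0.000: state=(1.530, 4.590, 8.720)
step 1 (dt=0.005): k1=(30.600, 7.315, -14.917), k2=(30.018, 7.952, -14.442), k3=(30.048, 7.937, -14.450), k4=(29.494, 8.566, -13.979); state += dt/6·(k1+2k2+2k3+k4)
t=0.005: state=(1.680, 4.630, 8.648)
t=0.010: state=(1.825, 4.676, 8.580)
t=0.015: state=(1.965, 4.727, 8.517)
continuing one RK4 step at a time; state shown every 20 steps (Δt=0.1):
t=0.100: state=(4.027, 6.394, 8.181)
t=0.200: state=(6.664, 9.572, 10.210)
t=0.300: state=(9.375, 11.405, 15.785)
t=0.400: state=(9.703, 8.116, 21.075)
t=0.500: state=(6.881, 3.504, 20.578)
t=0.600: state=(4.009, 1.877, 17.168)
t=0.700: state=(2.654, 1.986, 13.870)
t=0.800: state=(2.484, 2.743, 11.298)
t=0.900: state=(3.106, 4.092, 9.614)
t=1.000: state=(4.486, 6.280, 9.210)
t=1.100: state=(6.662, 9.130, 11.020)
t=1.200: state=(8.944, 10.642, 15.718)
t=1.300: state=(9.268, 8.048, 20.183)
t=1.400: state=(6.982, 4.145, 20.039)
t=1.500: state=(4.476, 2.539, 17.151)
t=1.600: state=(3.219, 2.592, 14.150)
t=1.700: state=(3.089, 3.400, 11.807)
t=1.800: state=(3.782, 4.851, 10.415)
t=1.900: state=(5.222, 7.021, 10.464)
t=1.960: state=(6.401, 8.491, 11.524)
largest grid value and its neighbours: y(0.285)=11.40802, y(0.290)=11.42154, y(0.295)=11.42058
parabola through these three points peaks at t≈0.292 with y≈11.42291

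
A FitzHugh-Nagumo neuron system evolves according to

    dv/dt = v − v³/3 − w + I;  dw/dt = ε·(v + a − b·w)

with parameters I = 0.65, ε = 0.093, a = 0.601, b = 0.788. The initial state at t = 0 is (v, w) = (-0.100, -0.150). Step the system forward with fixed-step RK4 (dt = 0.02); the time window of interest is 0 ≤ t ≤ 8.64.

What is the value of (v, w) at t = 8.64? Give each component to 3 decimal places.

t=0.000: state=(-0.100, -0.150)
step 1 (dt=0.02): k1=(0.700, 0.058), k2=(0.707, 0.058), k3=(0.707, 0.058), k4=(0.713, 0.059); state += dt/6·(k1+2k2+2k3+k4)
t=0.020: state=(-0.086, -0.149)
t=0.040: state=(-0.071, -0.148)
t=0.060: state=(-0.057, -0.146)
continuing one RK4 step at a time; state shown every 25 steps (Δt=0.5):
t=0.500: state=(0.343, -0.112)
t=1.000: state=(0.977, -0.051)
t=1.500: state=(1.573, 0.037)
t=2.000: state=(1.845, 0.143)
t=2.500: state=(1.900, 0.251)
t=3.000: state=(1.886, 0.356)
t=3.500: state=(1.853, 0.456)
t=4.000: state=(1.815, 0.551)
t=4.500: state=(1.775, 0.640)
t=5.000: state=(1.735, 0.725)
t=5.500: state=(1.694, 0.804)
t=6.000: state=(1.653, 0.879)
t=6.500: state=(1.612, 0.950)
t=7.000: state=(1.570, 1.016)
t=7.500: state=(1.527, 1.077)
t=8.000: state=(1.483, 1.135)
t=8.500: state=(1.438, 1.188)
t=8.640: state=(1.425, 1.202)

(v, w) = (1.425, 1.202)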